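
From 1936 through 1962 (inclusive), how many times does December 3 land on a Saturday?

Day of week of December 3 in each year:
1936: Thu, 1937: Fri, 1938: Sat ✓, 1939: Sun, 1940: Tue, 1941: Wed, 1942: Thu, 1943: Fri, 1944: Sun, 1945: Mon, 1946: Tue, 1947: Wed, 1948: Fri, 1949: Sat ✓, 1950: Sun, 1951: Mon, 1952: Wed, 1953: Thu, 1954: Fri, 1955: Sat ✓, 1956: Mon, 1957: Tue, 1958: Wed, 1959: Thu, 1960: Sat ✓, 1961: Sun, 1962: Mon
Saturdays: 1938, 1949, 1955, 1960.

4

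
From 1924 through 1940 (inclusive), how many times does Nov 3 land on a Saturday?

Day of week of November 3 in each year:
1924: Mon, 1925: Tue, 1926: Wed, 1927: Thu, 1928: Sat ✓, 1929: Sun, 1930: Mon, 1931: Tue, 1932: Thu, 1933: Fri, 1934: Sat ✓, 1935: Sun, 1936: Tue, 1937: Wed, 1938: Thu, 1939: Fri, 1940: Sun
Saturdays: 1928, 1934.

2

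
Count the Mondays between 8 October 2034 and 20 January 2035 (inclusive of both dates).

8 October 2034 is a Sunday.
From 8 October 2034 to 20 January 2035 is 105 days inclusive.
105 = 7 × 15, so the span is exactly 15 full weeks.
Each full week contributes one Monday: 15 so far.

15 Mondays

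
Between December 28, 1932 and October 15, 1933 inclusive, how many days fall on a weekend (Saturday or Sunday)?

December 28, 1932 is a Wednesday.
The range spans 292 days (inclusive of both endpoints).
292 = 7 × 41 + 5, so there are 41 full weeks plus 5 extra days.
Each full week contributes 2 weekend days (Sat, Sun): 41 × 2 = 82.
The 5 extra days are Wed, Thu, Fri, Sat, Sun — 2 of them qualify.
Total: 82 + 2 = 84.

84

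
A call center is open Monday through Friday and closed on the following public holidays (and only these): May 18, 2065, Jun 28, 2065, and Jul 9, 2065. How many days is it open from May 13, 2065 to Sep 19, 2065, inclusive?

May 13, 2065 is a Wednesday.
That's 130 days from start to end, counting both.
130 = 7 × 18 + 4, so there are 18 full weeks plus 4 extra days.
Each full week contributes 5 weekdays (Mon–Fri): 18 × 5 = 90.
The 4 extra days are Wed, Thu, Fri, Sat — 3 of them qualify.
Total: 90 + 3 = 93.
Holidays: May 18, 2065 (Mon); Jun 28, 2065 (Sun); Jul 9, 2065 (Thu).
2 of the 3 holidays fall on weekdays; the rest are weekends and were already excluded.
Business days: 93 − 2 = 91.

91 business days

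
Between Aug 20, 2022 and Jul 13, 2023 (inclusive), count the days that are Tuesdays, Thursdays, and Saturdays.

141

Aug 20, 2022 is a Saturday.
From Aug 20, 2022 to Jul 13, 2023 is 328 days inclusive.
328 = 7 × 46 + 6, so there are 46 full weeks plus 6 extra days.
Each full week contributes 3 days from the set (Tue, Thu, Sat): 46 × 3 = 138.
The 6 extra days are Sat, Sun, Mon, Tue, Wed, Thu — 3 of them qualify.
Total: 138 + 3 = 141.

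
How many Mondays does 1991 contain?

52

1 January 1991 is a Tuesday.
From 1 January 1991 to 31 December 1991 is 365 days inclusive.
365 = 7 × 52 + 1, so there are 52 full weeks plus 1 extra day.
Each full week contributes one Monday: 52 so far.
The 1 extra day is Tuesday — none qualify.
Total: 52 + 0 = 52.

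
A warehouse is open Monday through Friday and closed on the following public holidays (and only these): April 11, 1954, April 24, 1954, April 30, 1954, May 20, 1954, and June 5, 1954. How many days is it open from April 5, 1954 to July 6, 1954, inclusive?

65 working days

April 5, 1954 is a Monday.
The range spans 93 days (inclusive of both endpoints).
93 = 7 × 13 + 2, so there are 13 full weeks plus 2 extra days.
Each full week contributes 5 weekdays (Mon–Fri): 13 × 5 = 65.
The 2 extra days are Mon, Tue — 2 of them qualify.
Total: 65 + 2 = 67.
Holidays: April 11, 1954 (Sun); April 24, 1954 (Sat); April 30, 1954 (Fri); May 20, 1954 (Thu); June 5, 1954 (Sat).
2 of the 5 holidays fall on weekdays; the rest are weekends and were already excluded.
Business days: 67 − 2 = 65.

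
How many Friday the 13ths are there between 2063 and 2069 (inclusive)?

13

Friday-the-13ths by year:
2063: Apr, Jul
2064: Jun
2065: Feb, Mar, Nov
2066: Aug
2067: May
2068: Jan, Apr, Jul
2069: Sep, Dec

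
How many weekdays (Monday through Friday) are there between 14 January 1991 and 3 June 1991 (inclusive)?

14 January 1991 is a Monday.
That's 141 days from start to end, counting both.
141 = 7 × 20 + 1, so there are 20 full weeks plus 1 extra day.
Each full week contributes 5 weekdays (Mon–Fri): 20 × 5 = 100.
The 1 extra day is Monday — 1 of them qualifies.
Total: 100 + 1 = 101.

101 weekdays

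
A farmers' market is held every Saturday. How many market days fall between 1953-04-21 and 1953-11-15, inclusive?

30

1953-04-21 is a Tuesday.
The range spans 209 days (inclusive of both endpoints).
209 = 7 × 29 + 6, so there are 29 full weeks plus 6 extra days.
Each full week contributes one Saturday: 29 so far.
The 6 extra days are Tue, Wed, Thu, Fri, Sat, Sun — 1 of them qualifies.
Total: 29 + 1 = 30.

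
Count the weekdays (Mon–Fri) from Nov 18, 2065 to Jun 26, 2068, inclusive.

680 weekdays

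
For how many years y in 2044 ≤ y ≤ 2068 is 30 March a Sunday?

3

Day of week of March 30 in each year:
2044: Wed, 2045: Thu, 2046: Fri, 2047: Sat, 2048: Mon, 2049: Tue, 2050: Wed, 2051: Thu, 2052: Sat, 2053: Sun ✓, 2054: Mon, 2055: Tue, 2056: Thu, 2057: Fri, 2058: Sat, 2059: Sun ✓, 2060: Tue, 2061: Wed, 2062: Thu, 2063: Fri, 2064: Sun ✓, 2065: Mon, 2066: Tue, 2067: Wed, 2068: Fri
Sundays: 2053, 2059, 2064.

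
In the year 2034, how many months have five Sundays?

5

A month has five Sundays exactly when Sunday falls within its first (length − 28) days.
Jan: 31 days, starts Sun → 5 of Sun, Mon, Tue ✓
Feb: 28 days, starts Wed → 5 of (none)
Mar: 31 days, starts Wed → 5 of Wed, Thu, Fri
Apr: 30 days, starts Sat → 5 of Sat, Sun ✓
May: 31 days, starts Mon → 5 of Mon, Tue, Wed
Jun: 30 days, starts Thu → 5 of Thu, Fri
Jul: 31 days, starts Sat → 5 of Sat, Sun, Mon ✓
Aug: 31 days, starts Tue → 5 of Tue, Wed, Thu
Sep: 30 days, starts Fri → 5 of Fri, Sat
Oct: 31 days, starts Sun → 5 of Sun, Mon, Tue ✓
Nov: 30 days, starts Wed → 5 of Wed, Thu
Dec: 31 days, starts Fri → 5 of Fri, Sat, Sun ✓
Months with five Sundays: Jan, Apr, Jul, Oct, Dec.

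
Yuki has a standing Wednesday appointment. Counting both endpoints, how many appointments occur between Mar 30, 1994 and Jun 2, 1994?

10

Mar 30, 1994 is a Wednesday.
From Mar 30, 1994 to Jun 2, 1994 is 65 days inclusive.
65 = 7 × 9 + 2, so there are 9 full weeks plus 2 extra days.
Each full week contributes one Wednesday: 9 so far.
The 2 extra days are Wednesday, Thursday — 1 of them qualifies.
Total: 9 + 1 = 10.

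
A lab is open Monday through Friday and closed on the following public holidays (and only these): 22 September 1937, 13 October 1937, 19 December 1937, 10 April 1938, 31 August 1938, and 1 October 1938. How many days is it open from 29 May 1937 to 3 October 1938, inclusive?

348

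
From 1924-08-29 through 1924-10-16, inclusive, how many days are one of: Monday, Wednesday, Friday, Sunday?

1924-08-29 is a Friday.
The range spans 49 days (inclusive of both endpoints).
49 = 7 × 7, so the span is exactly 7 full weeks.
Each full week contributes 4 days from the set (Mon, Wed, Fri, Sun): 7 × 4 = 28.
Total: 28.

28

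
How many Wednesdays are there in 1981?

52

1981-01-01 is a Thursday.
From 1981-01-01 to 1981-12-31 is 365 days inclusive.
365 = 7 × 52 + 1, so there are 52 full weeks plus 1 extra day.
Each full week contributes one Wednesday: 52 so far.
The 1 extra day is Thursday — none qualify.
Total: 52 + 0 = 52.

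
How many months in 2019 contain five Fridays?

A month has five Fridays exactly when Friday falls within its first (length − 28) days.
Jan: 31 days, starts Tue → 5 of Tue, Wed, Thu
Feb: 28 days, starts Fri → 5 of (none)
Mar: 31 days, starts Fri → 5 of Fri, Sat, Sun ✓
Apr: 30 days, starts Mon → 5 of Mon, Tue
May: 31 days, starts Wed → 5 of Wed, Thu, Fri ✓
Jun: 30 days, starts Sat → 5 of Sat, Sun
Jul: 31 days, starts Mon → 5 of Mon, Tue, Wed
Aug: 31 days, starts Thu → 5 of Thu, Fri, Sat ✓
Sep: 30 days, starts Sun → 5 of Sun, Mon
Oct: 31 days, starts Tue → 5 of Tue, Wed, Thu
Nov: 30 days, starts Fri → 5 of Fri, Sat ✓
Dec: 31 days, starts Sun → 5 of Sun, Mon, Tue
Months with five Fridays: Mar, May, Aug, Nov.

4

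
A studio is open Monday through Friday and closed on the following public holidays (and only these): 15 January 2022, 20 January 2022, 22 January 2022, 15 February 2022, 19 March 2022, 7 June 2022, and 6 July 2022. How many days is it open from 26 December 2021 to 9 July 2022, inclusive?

26 December 2021 is a Sunday.
That's 196 days from start to end, counting both.
196 = 7 × 28, so the span is exactly 28 full weeks.
Each full week contributes 5 weekdays (Mon–Fri): 28 × 5 = 140.
Holidays: 15 January 2022 (Sat); 20 January 2022 (Thu); 22 January 2022 (Sat); 15 February 2022 (Tue); 19 March 2022 (Sat); 7 June 2022 (Tue); 6 July 2022 (Wed).
4 of the 7 holidays fall on weekdays; the rest are weekends and were already excluded.
Business days: 140 − 4 = 136.

136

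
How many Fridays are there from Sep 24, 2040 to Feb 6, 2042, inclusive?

71

Sep 24, 2040 is a Monday.
From Sep 24, 2040 to Feb 6, 2042 is 501 days inclusive.
501 = 7 × 71 + 4, so there are 71 full weeks plus 4 extra days.
Each full week contributes one Friday: 71 so far.
The 4 extra days are Monday, Tuesday, Wednesday, Thursday — none qualify.
Total: 71 + 0 = 71.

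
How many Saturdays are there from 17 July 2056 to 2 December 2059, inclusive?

176 Saturdays

17 July 2056 is a Monday.
That's 1234 days from start to end, counting both.
1234 = 7 × 176 + 2, so there are 176 full weeks plus 2 extra days.
Each full week contributes one Saturday: 176 so far.
The 2 extra days are Mon, Tue — none qualify.
Total: 176 + 0 = 176.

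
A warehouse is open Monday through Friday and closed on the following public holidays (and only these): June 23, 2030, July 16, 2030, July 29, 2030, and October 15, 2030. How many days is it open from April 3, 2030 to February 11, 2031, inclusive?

222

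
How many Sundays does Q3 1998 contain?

1998-07-01 is a Wednesday.
The range spans 92 days (inclusive of both endpoints).
92 = 7 × 13 + 1, so there are 13 full weeks plus 1 extra day.
Each full week contributes one Sunday: 13 so far.
The 1 extra day is Wednesday — none qualify.
Total: 13 + 0 = 13.

13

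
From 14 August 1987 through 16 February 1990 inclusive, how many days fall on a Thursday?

14 August 1987 is a Friday.
That's 918 days from start to end, counting both.
918 = 7 × 131 + 1, so there are 131 full weeks plus 1 extra day.
Each full week contributes one Thursday: 131 so far.
The 1 extra day is Friday — none qualify.
Total: 131 + 0 = 131.

131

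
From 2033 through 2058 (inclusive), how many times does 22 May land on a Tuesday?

4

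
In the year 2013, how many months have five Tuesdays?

A month has five Tuesdays exactly when Tuesday falls within its first (length − 28) days.
Jan: 31 days, starts Tue → 5 of Tue, Wed, Thu ✓
Feb: 28 days, starts Fri → 5 of (none)
Mar: 31 days, starts Fri → 5 of Fri, Sat, Sun
Apr: 30 days, starts Mon → 5 of Mon, Tue ✓
May: 31 days, starts Wed → 5 of Wed, Thu, Fri
Jun: 30 days, starts Sat → 5 of Sat, Sun
Jul: 31 days, starts Mon → 5 of Mon, Tue, Wed ✓
Aug: 31 days, starts Thu → 5 of Thu, Fri, Sat
Sep: 30 days, starts Sun → 5 of Sun, Mon
Oct: 31 days, starts Tue → 5 of Tue, Wed, Thu ✓
Nov: 30 days, starts Fri → 5 of Fri, Sat
Dec: 31 days, starts Sun → 5 of Sun, Mon, Tue ✓
Months with five Tuesdays: Jan, Apr, Jul, Oct, Dec.

5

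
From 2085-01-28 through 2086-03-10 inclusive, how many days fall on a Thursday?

58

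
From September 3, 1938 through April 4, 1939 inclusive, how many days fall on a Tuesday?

31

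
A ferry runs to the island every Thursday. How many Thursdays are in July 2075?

4

1 July 2075 is a Monday.
From 1 July 2075 to 31 July 2075 is 31 days inclusive.
31 = 7 × 4 + 3, so there are 4 full weeks plus 3 extra days.
Each full week contributes one Thursday: 4 so far.
The 3 extra days are Mon, Tue, Wed — none qualify.
Total: 4 + 0 = 4.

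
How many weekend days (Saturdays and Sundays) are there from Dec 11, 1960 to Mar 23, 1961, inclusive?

29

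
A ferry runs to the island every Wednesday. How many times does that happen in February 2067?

2067-02-01 is a Tuesday.
From 2067-02-01 to 2067-02-28 is 28 days inclusive.
28 = 7 × 4, so the span is exactly 4 full weeks.
Each full week contributes one Wednesday: 4 so far.

4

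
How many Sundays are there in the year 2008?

52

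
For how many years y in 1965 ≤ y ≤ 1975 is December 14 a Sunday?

2

Day of week of December 14 in each year:
1965: Tue, 1966: Wed, 1967: Thu, 1968: Sat, 1969: Sun ✓, 1970: Mon, 1971: Tue, 1972: Thu, 1973: Fri, 1974: Sat, 1975: Sun ✓
Sundays: 1969, 1975.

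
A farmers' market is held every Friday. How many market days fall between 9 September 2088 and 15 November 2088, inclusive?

10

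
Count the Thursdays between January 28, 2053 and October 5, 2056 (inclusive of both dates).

January 28, 2053 is a Tuesday.
From January 28, 2053 to October 5, 2056 is 1347 days inclusive.
1347 = 7 × 192 + 3, so there are 192 full weeks plus 3 extra days.
Each full week contributes one Thursday: 192 so far.
The 3 extra days are Tuesday, Wednesday, Thursday — 1 of them qualifies.
Total: 192 + 1 = 193.

193 Thursdays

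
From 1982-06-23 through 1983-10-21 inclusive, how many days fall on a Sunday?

69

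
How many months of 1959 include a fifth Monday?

A month has five Mondays exactly when Monday falls within its first (length − 28) days.
Jan: 31 days, starts Thu → 5 of Thu, Fri, Sat
Feb: 28 days, starts Sun → 5 of (none)
Mar: 31 days, starts Sun → 5 of Sun, Mon, Tue ✓
Apr: 30 days, starts Wed → 5 of Wed, Thu
May: 31 days, starts Fri → 5 of Fri, Sat, Sun
Jun: 30 days, starts Mon → 5 of Mon, Tue ✓
Jul: 31 days, starts Wed → 5 of Wed, Thu, Fri
Aug: 31 days, starts Sat → 5 of Sat, Sun, Mon ✓
Sep: 30 days, starts Tue → 5 of Tue, Wed
Oct: 31 days, starts Thu → 5 of Thu, Fri, Sat
Nov: 30 days, starts Sun → 5 of Sun, Mon ✓
Dec: 31 days, starts Tue → 5 of Tue, Wed, Thu
Months with five Mondays: Mar, Jun, Aug, Nov.

4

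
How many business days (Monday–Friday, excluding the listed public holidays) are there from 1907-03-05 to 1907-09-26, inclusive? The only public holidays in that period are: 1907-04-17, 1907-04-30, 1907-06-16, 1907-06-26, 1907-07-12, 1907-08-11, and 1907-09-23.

143

1907-03-05 is a Tuesday.
From 1907-03-05 to 1907-09-26 is 206 days inclusive.
206 = 7 × 29 + 3, so there are 29 full weeks plus 3 extra days.
Each full week contributes 5 weekdays (Mon–Fri): 29 × 5 = 145.
The 3 extra days are Tuesday, Wednesday, Thursday — 3 of them qualify.
Total: 145 + 3 = 148.
Holidays: 1907-04-17 (Wed); 1907-04-30 (Tue); 1907-06-16 (Sun); 1907-06-26 (Wed); 1907-07-12 (Fri); 1907-08-11 (Sun); 1907-09-23 (Mon).
5 of the 7 holidays fall on weekdays; the rest are weekends and were already excluded.
Business days: 148 − 5 = 143.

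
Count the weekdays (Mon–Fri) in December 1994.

1994-12-01 is a Thursday.
That's 31 days from start to end, counting both.
31 = 7 × 4 + 3, so there are 4 full weeks plus 3 extra days.
Each full week contributes 5 weekdays (Mon–Fri): 4 × 5 = 20.
The 3 extra days are Thursday, Friday, Saturday — 2 of them qualify.
Total: 20 + 2 = 22.

22 weekdays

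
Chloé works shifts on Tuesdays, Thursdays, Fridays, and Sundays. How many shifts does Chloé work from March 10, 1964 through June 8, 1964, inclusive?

March 10, 1964 is a Tuesday.
From March 10, 1964 to June 8, 1964 is 91 days inclusive.
91 = 7 × 13, so the span is exactly 13 full weeks.
Each full week contributes 4 days from the set (Tue, Thu, Fri, Sun): 13 × 4 = 52.
Total: 52.

52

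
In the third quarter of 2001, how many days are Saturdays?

July 1, 2001 is a Sunday.
The range spans 92 days (inclusive of both endpoints).
92 = 7 × 13 + 1, so there are 13 full weeks plus 1 extra day.
Each full week contributes one Saturday: 13 so far.
The 1 extra day is Sun — none qualify.
Total: 13 + 0 = 13.

13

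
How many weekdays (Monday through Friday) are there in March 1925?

22

1925-03-01 is a Sunday.
From 1925-03-01 to 1925-03-31 is 31 days inclusive.
31 = 7 × 4 + 3, so there are 4 full weeks plus 3 extra days.
Each full week contributes 5 weekdays (Mon–Fri): 4 × 5 = 20.
The 3 extra days are Sun, Mon, Tue — 2 of them qualify.
Total: 20 + 2 = 22.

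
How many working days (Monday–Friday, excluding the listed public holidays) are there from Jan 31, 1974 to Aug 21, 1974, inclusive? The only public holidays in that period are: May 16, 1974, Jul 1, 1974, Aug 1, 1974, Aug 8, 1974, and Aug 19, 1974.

Jan 31, 1974 is a Thursday.
The range spans 203 days (inclusive of both endpoints).
203 = 7 × 29, so the span is exactly 29 full weeks.
Each full week contributes 5 weekdays (Mon–Fri): 29 × 5 = 145.
Holidays: May 16, 1974 (Thu); Jul 1, 1974 (Mon); Aug 1, 1974 (Thu); Aug 8, 1974 (Thu); Aug 19, 1974 (Mon).
All 5 holidays fall on weekdays, so subtract 5.
Business days: 145 − 5 = 140.

140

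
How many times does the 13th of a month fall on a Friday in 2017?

The 13th falls on a Friday when the month's 13th has weekday Fri.
Jan 13 is Fri ✓; Feb 13 is Mon; Mar 13 is Mon; Apr 13 is Thu; May 13 is Sat; Jun 13 is Tue; Jul 13 is Thu; Aug 13 is Sun; Sep 13 is Wed; Oct 13 is Fri ✓; Nov 13 is Mon; Dec 13 is Wed.
Friday the 13ths: Jan, Oct.

2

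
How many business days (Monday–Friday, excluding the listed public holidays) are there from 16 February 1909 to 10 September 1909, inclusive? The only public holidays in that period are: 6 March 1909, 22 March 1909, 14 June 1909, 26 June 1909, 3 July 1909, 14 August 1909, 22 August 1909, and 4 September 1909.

147

16 February 1909 is a Tuesday.
That's 207 days from start to end, counting both.
207 = 7 × 29 + 4, so there are 29 full weeks plus 4 extra days.
Each full week contributes 5 weekdays (Mon–Fri): 29 × 5 = 145.
The 4 extra days are Tue, Wed, Thu, Fri — 4 of them qualify.
Total: 145 + 4 = 149.
Holidays: 6 March 1909 (Sat); 22 March 1909 (Mon); 14 June 1909 (Mon); 26 June 1909 (Sat); 3 July 1909 (Sat); 14 August 1909 (Sat); 22 August 1909 (Sun); 4 September 1909 (Sat).
2 of the 8 holidays fall on weekdays; the rest are weekends and were already excluded.
Business days: 149 − 2 = 147.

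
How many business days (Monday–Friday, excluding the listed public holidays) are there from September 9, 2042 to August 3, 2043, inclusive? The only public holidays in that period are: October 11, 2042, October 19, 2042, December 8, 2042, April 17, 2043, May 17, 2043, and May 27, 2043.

September 9, 2042 is a Tuesday.
That's 329 days from start to end, counting both.
329 = 7 × 47, so the span is exactly 47 full weeks.
Each full week contributes 5 weekdays (Mon–Fri): 47 × 5 = 235.
Holidays: October 11, 2042 (Sat); October 19, 2042 (Sun); December 8, 2042 (Mon); April 17, 2043 (Fri); May 17, 2043 (Sun); May 27, 2043 (Wed).
3 of the 6 holidays fall on weekdays; the rest are weekends and were already excluded.
Business days: 235 − 3 = 232.

232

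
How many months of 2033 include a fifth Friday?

4

A month has five Fridays exactly when Friday falls within its first (length − 28) days.
Jan: 31 days, starts Sat → 5 of Sat, Sun, Mon
Feb: 28 days, starts Tue → 5 of (none)
Mar: 31 days, starts Tue → 5 of Tue, Wed, Thu
Apr: 30 days, starts Fri → 5 of Fri, Sat ✓
May: 31 days, starts Sun → 5 of Sun, Mon, Tue
Jun: 30 days, starts Wed → 5 of Wed, Thu
Jul: 31 days, starts Fri → 5 of Fri, Sat, Sun ✓
Aug: 31 days, starts Mon → 5 of Mon, Tue, Wed
Sep: 30 days, starts Thu → 5 of Thu, Fri ✓
Oct: 31 days, starts Sat → 5 of Sat, Sun, Mon
Nov: 30 days, starts Tue → 5 of Tue, Wed
Dec: 31 days, starts Thu → 5 of Thu, Fri, Sat ✓
Months with five Fridays: Apr, Jul, Sep, Dec.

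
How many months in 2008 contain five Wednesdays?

5

A month has five Wednesdays exactly when Wednesday falls within its first (length − 28) days.
Jan: 31 days, starts Tue → 5 of Tue, Wed, Thu ✓
Feb: 29 days, starts Fri → 5 of Fri
Mar: 31 days, starts Sat → 5 of Sat, Sun, Mon
Apr: 30 days, starts Tue → 5 of Tue, Wed ✓
May: 31 days, starts Thu → 5 of Thu, Fri, Sat
Jun: 30 days, starts Sun → 5 of Sun, Mon
Jul: 31 days, starts Tue → 5 of Tue, Wed, Thu ✓
Aug: 31 days, starts Fri → 5 of Fri, Sat, Sun
Sep: 30 days, starts Mon → 5 of Mon, Tue
Oct: 31 days, starts Wed → 5 of Wed, Thu, Fri ✓
Nov: 30 days, starts Sat → 5 of Sat, Sun
Dec: 31 days, starts Mon → 5 of Mon, Tue, Wed ✓
Months with five Wednesdays: Jan, Apr, Jul, Oct, Dec.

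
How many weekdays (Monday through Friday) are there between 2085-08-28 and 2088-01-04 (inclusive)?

2085-08-28 is a Tuesday.
From 2085-08-28 to 2088-01-04 is 860 days inclusive.
860 = 7 × 122 + 6, so there are 122 full weeks plus 6 extra days.
Each full week contributes 5 weekdays (Mon–Fri): 122 × 5 = 610.
The 6 extra days are Tue, Wed, Thu, Fri, Sat, Sun — 4 of them qualify.
Total: 610 + 4 = 614.

614 weekdays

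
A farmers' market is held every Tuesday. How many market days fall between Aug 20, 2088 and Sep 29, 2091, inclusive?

Aug 20, 2088 is a Friday.
From Aug 20, 2088 to Sep 29, 2091 is 1136 days inclusive.
1136 = 7 × 162 + 2, so there are 162 full weeks plus 2 extra days.
Each full week contributes one Tuesday: 162 so far.
The 2 extra days are Fri, Sat — none qualify.
Total: 162 + 0 = 162.

162 Tuesdays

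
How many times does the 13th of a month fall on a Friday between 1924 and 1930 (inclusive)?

Friday-the-13ths by year:
1924: Jun
1925: Feb, Mar, Nov
1926: Aug
1927: May
1928: Jan, Apr, Jul
1929: Sep, Dec
1930: Jun

12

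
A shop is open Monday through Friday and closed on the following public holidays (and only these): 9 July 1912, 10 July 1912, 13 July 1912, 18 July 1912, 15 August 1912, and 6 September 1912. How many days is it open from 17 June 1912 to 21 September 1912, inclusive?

65

17 June 1912 is a Monday.
That's 97 days from start to end, counting both.
97 = 7 × 13 + 6, so there are 13 full weeks plus 6 extra days.
Each full week contributes 5 weekdays (Mon–Fri): 13 × 5 = 65.
The 6 extra days are Monday, Tuesday, Wednesday, Thursday, Friday, Saturday — 5 of them qualify.
Total: 65 + 5 = 70.
Holidays: 9 July 1912 (Tue); 10 July 1912 (Wed); 13 July 1912 (Sat); 18 July 1912 (Thu); 15 August 1912 (Thu); 6 September 1912 (Fri).
5 of the 6 holidays fall on weekdays; the rest are weekends and were already excluded.
Business days: 70 − 5 = 65.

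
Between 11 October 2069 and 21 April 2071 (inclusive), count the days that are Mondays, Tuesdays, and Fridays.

240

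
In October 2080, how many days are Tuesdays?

5

2080-10-01 is a Tuesday.
That's 31 days from start to end, counting both.
31 = 7 × 4 + 3, so there are 4 full weeks plus 3 extra days.
Each full week contributes one Tuesday: 4 so far.
The 3 extra days are Tuesday, Wednesday, Thursday — 1 of them qualifies.
Total: 4 + 1 = 5.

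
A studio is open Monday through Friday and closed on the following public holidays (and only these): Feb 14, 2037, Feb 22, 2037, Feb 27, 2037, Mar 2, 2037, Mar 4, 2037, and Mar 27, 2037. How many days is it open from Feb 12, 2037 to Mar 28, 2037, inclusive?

28 working days

Feb 12, 2037 is a Thursday.
From Feb 12, 2037 to Mar 28, 2037 is 45 days inclusive.
45 = 7 × 6 + 3, so there are 6 full weeks plus 3 extra days.
Each full week contributes 5 weekdays (Mon–Fri): 6 × 5 = 30.
The 3 extra days are Thursday, Friday, Saturday — 2 of them qualify.
Total: 30 + 2 = 32.
Holidays: Feb 14, 2037 (Sat); Feb 22, 2037 (Sun); Feb 27, 2037 (Fri); Mar 2, 2037 (Mon); Mar 4, 2037 (Wed); Mar 27, 2037 (Fri).
4 of the 6 holidays fall on weekdays; the rest are weekends and were already excluded.
Business days: 32 − 4 = 28.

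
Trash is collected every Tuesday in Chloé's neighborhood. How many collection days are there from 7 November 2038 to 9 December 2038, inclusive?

5

7 November 2038 is a Sunday.
That's 33 days from start to end, counting both.
33 = 7 × 4 + 5, so there are 4 full weeks plus 5 extra days.
Each full week contributes one Tuesday: 4 so far.
The 5 extra days are Sun, Mon, Tue, Wed, Thu — 1 of them qualifies.
Total: 4 + 1 = 5.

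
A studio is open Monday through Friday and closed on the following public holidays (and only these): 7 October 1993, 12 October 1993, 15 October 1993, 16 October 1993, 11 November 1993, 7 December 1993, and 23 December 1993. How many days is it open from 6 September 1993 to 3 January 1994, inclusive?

80 working days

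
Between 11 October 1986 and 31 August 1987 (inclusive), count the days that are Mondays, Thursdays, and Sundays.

140

11 October 1986 is a Saturday.
The range spans 325 days (inclusive of both endpoints).
325 = 7 × 46 + 3, so there are 46 full weeks plus 3 extra days.
Each full week contributes 3 days from the set (Mon, Thu, Sun): 46 × 3 = 138.
The 3 extra days are Sat, Sun, Mon — 2 of them qualify.
Total: 138 + 2 = 140.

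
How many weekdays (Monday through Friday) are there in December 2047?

2047-12-01 is a Sunday.
From 2047-12-01 to 2047-12-31 is 31 days inclusive.
31 = 7 × 4 + 3, so there are 4 full weeks plus 3 extra days.
Each full week contributes 5 weekdays (Mon–Fri): 4 × 5 = 20.
The 3 extra days are Sun, Mon, Tue — 2 of them qualify.
Total: 20 + 2 = 22.

22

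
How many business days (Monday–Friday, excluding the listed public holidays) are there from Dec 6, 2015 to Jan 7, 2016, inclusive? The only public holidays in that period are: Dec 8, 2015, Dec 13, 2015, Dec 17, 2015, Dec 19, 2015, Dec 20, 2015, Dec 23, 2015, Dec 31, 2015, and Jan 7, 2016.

Dec 6, 2015 is a Sunday.
That's 33 days from start to end, counting both.
33 = 7 × 4 + 5, so there are 4 full weeks plus 5 extra days.
Each full week contributes 5 weekdays (Mon–Fri): 4 × 5 = 20.
The 5 extra days are Sunday, Monday, Tuesday, Wednesday, Thursday — 4 of them qualify.
Total: 20 + 4 = 24.
Holidays: Dec 8, 2015 (Tue); Dec 13, 2015 (Sun); Dec 17, 2015 (Thu); Dec 19, 2015 (Sat); Dec 20, 2015 (Sun); Dec 23, 2015 (Wed); Dec 31, 2015 (Thu); Jan 7, 2016 (Thu).
5 of the 8 holidays fall on weekdays; the rest are weekends and were already excluded.
Business days: 24 − 5 = 19.

19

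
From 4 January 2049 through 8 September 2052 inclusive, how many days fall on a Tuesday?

192

4 January 2049 is a Monday.
That's 1344 days from start to end, counting both.
1344 = 7 × 192, so the span is exactly 192 full weeks.
Each full week contributes one Tuesday: 192 so far.
Total: 192.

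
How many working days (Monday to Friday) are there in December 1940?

December 1, 1940 is a Sunday.
The range spans 31 days (inclusive of both endpoints).
31 = 7 × 4 + 3, so there are 4 full weeks plus 3 extra days.
Each full week contributes 5 weekdays (Mon–Fri): 4 × 5 = 20.
The 3 extra days are Sun, Mon, Tue — 2 of them qualify.
Total: 20 + 2 = 22.

22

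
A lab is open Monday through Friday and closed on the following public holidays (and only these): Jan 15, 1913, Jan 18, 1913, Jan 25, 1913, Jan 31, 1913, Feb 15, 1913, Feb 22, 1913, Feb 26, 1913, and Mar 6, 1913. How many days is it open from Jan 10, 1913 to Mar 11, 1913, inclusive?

39 business days

Jan 10, 1913 is a Friday.
The range spans 61 days (inclusive of both endpoints).
61 = 7 × 8 + 5, so there are 8 full weeks plus 5 extra days.
Each full week contributes 5 weekdays (Mon–Fri): 8 × 5 = 40.
The 5 extra days are Fri, Sat, Sun, Mon, Tue — 3 of them qualify.
Total: 40 + 3 = 43.
Holidays: Jan 15, 1913 (Wed); Jan 18, 1913 (Sat); Jan 25, 1913 (Sat); Jan 31, 1913 (Fri); Feb 15, 1913 (Sat); Feb 22, 1913 (Sat); Feb 26, 1913 (Wed); Mar 6, 1913 (Thu).
4 of the 8 holidays fall on weekdays; the rest are weekends and were already excluded.
Business days: 43 − 4 = 39.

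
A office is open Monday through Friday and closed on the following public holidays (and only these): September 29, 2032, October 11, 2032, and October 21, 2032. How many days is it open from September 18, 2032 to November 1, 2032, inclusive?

28 working days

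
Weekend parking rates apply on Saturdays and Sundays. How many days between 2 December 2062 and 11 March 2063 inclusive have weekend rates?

2 December 2062 is a Saturday.
The range spans 100 days (inclusive of both endpoints).
100 = 7 × 14 + 2, so there are 14 full weeks plus 2 extra days.
Each full week contributes 2 weekend days (Sat, Sun): 14 × 2 = 28.
The 2 extra days are Sat, Sun — 2 of them qualify.
Total: 28 + 2 = 30.

30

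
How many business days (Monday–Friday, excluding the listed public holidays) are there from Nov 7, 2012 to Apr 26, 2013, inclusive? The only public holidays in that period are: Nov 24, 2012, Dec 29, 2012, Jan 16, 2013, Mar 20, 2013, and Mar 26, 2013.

Nov 7, 2012 is a Wednesday.
The range spans 171 days (inclusive of both endpoints).
171 = 7 × 24 + 3, so there are 24 full weeks plus 3 extra days.
Each full week contributes 5 weekdays (Mon–Fri): 24 × 5 = 120.
The 3 extra days are Wed, Thu, Fri — 3 of them qualify.
Total: 120 + 3 = 123.
Holidays: Nov 24, 2012 (Sat); Dec 29, 2012 (Sat); Jan 16, 2013 (Wed); Mar 20, 2013 (Wed); Mar 26, 2013 (Tue).
3 of the 5 holidays fall on weekdays; the rest are weekends and were already excluded.
Business days: 123 − 3 = 120.

120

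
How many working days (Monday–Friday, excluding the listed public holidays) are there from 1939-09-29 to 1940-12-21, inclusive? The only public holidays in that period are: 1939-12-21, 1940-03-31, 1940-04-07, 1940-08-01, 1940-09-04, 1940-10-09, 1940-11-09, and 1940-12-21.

317

1939-09-29 is a Friday.
The range spans 450 days (inclusive of both endpoints).
450 = 7 × 64 + 2, so there are 64 full weeks plus 2 extra days.
Each full week contributes 5 weekdays (Mon–Fri): 64 × 5 = 320.
The 2 extra days are Friday, Saturday — 1 of them qualifies.
Total: 320 + 1 = 321.
Holidays: 1939-12-21 (Thu); 1940-03-31 (Sun); 1940-04-07 (Sun); 1940-08-01 (Thu); 1940-09-04 (Wed); 1940-10-09 (Wed); 1940-11-09 (Sat); 1940-12-21 (Sat).
4 of the 8 holidays fall on weekdays; the rest are weekends and were already excluded.
Business days: 321 − 4 = 317.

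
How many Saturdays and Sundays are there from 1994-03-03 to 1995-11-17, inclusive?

178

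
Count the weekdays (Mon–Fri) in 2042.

261 weekdays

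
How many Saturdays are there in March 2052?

5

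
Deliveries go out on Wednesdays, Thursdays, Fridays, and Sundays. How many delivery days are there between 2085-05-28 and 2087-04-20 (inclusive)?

2085-05-28 is a Monday.
From 2085-05-28 to 2087-04-20 is 693 days inclusive.
693 = 7 × 99, so the span is exactly 99 full weeks.
Each full week contributes 4 days from the set (Wed, Thu, Fri, Sun): 99 × 4 = 396.

396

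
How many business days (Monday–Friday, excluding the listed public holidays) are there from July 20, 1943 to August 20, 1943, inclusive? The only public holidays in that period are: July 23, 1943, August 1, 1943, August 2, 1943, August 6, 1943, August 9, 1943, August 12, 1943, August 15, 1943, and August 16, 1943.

July 20, 1943 is a Tuesday.
That's 32 days from start to end, counting both.
32 = 7 × 4 + 4, so there are 4 full weeks plus 4 extra days.
Each full week contributes 5 weekdays (Mon–Fri): 4 × 5 = 20.
The 4 extra days are Tue, Wed, Thu, Fri — 4 of them qualify.
Total: 20 + 4 = 24.
Holidays: July 23, 1943 (Fri); August 1, 1943 (Sun); August 2, 1943 (Mon); August 6, 1943 (Fri); August 9, 1943 (Mon); August 12, 1943 (Thu); August 15, 1943 (Sun); August 16, 1943 (Mon).
6 of the 8 holidays fall on weekdays; the rest are weekends and were already excluded.
Business days: 24 − 6 = 18.

18 business days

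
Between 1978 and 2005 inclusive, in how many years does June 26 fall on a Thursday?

Day of week of June 26 in each year:
1978: Mon, 1979: Tue, 1980: Thu ✓, 1981: Fri, 1982: Sat, 1983: Sun, 1984: Tue, 1985: Wed, 1986: Thu ✓, 1987: Fri, 1988: Sun, 1989: Mon, 1990: Tue, 1991: Wed, 1992: Fri, 1993: Sat, 1994: Sun, 1995: Mon, 1996: Wed, 1997: Thu ✓, 1998: Fri, 1999: Sat, 2000: Mon, 2001: Tue, 2002: Wed, 2003: Thu ✓, 2004: Sat, 2005: Sun
Thursdays: 1980, 1986, 1997, 2003.

4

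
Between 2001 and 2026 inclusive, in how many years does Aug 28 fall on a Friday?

Day of week of August 28 in each year:
2001: Tue, 2002: Wed, 2003: Thu, 2004: Sat, 2005: Sun, 2006: Mon, 2007: Tue, 2008: Thu, 2009: Fri ✓, 2010: Sat, 2011: Sun, 2012: Tue, 2013: Wed, 2014: Thu, 2015: Fri ✓, 2016: Sun, 2017: Mon, 2018: Tue, 2019: Wed, 2020: Fri ✓, 2021: Sat, 2022: Sun, 2023: Mon, 2024: Wed, 2025: Thu, 2026: Fri ✓
Fridays: 2009, 2015, 2020, 2026.

4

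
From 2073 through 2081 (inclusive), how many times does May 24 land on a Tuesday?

1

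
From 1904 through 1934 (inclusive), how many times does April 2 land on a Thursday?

4

Day of week of April 2 in each year:
1904: Sat, 1905: Sun, 1906: Mon, 1907: Tue, 1908: Thu ✓, 1909: Fri, 1910: Sat, 1911: Sun, 1912: Tue, 1913: Wed, 1914: Thu ✓, 1915: Fri, 1916: Sun, 1917: Mon, 1918: Tue, 1919: Wed, 1920: Fri, 1921: Sat, 1922: Sun, 1923: Mon, 1924: Wed, 1925: Thu ✓, 1926: Fri, 1927: Sat, 1928: Mon, 1929: Tue, 1930: Wed, 1931: Thu ✓, 1932: Sat, 1933: Sun, 1934: Mon
Thursdays: 1908, 1914, 1925, 1931.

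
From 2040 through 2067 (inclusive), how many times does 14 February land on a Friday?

4

Day of week of February 14 in each year:
2040: Tue, 2041: Thu, 2042: Fri ✓, 2043: Sat, 2044: Sun, 2045: Tue, 2046: Wed, 2047: Thu, 2048: Fri ✓, 2049: Sun, 2050: Mon, 2051: Tue, 2052: Wed, 2053: Fri ✓, 2054: Sat, 2055: Sun, 2056: Mon, 2057: Wed, 2058: Thu, 2059: Fri ✓, 2060: Sat, 2061: Mon, 2062: Tue, 2063: Wed, 2064: Thu, 2065: Sat, 2066: Sun, 2067: Mon
Fridays: 2042, 2048, 2053, 2059.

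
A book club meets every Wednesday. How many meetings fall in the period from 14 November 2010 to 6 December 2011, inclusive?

14 November 2010 is a Sunday.
The range spans 388 days (inclusive of both endpoints).
388 = 7 × 55 + 3, so there are 55 full weeks plus 3 extra days.
Each full week contributes one Wednesday: 55 so far.
The 3 extra days are Sunday, Monday, Tuesday — none qualify.
Total: 55 + 0 = 55.

55 Wednesdays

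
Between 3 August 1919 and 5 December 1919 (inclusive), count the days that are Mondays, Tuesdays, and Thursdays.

54

3 August 1919 is a Sunday.
That's 125 days from start to end, counting both.
125 = 7 × 17 + 6, so there are 17 full weeks plus 6 extra days.
Each full week contributes 3 days from the set (Mon, Tue, Thu): 17 × 3 = 51.
The 6 extra days are Sunday, Monday, Tuesday, Wednesday, Thursday, Friday — 3 of them qualify.
Total: 51 + 3 = 54.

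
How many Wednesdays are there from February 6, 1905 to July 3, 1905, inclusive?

21 Wednesdays

February 6, 1905 is a Monday.
From February 6, 1905 to July 3, 1905 is 148 days inclusive.
148 = 7 × 21 + 1, so there are 21 full weeks plus 1 extra day.
Each full week contributes one Wednesday: 21 so far.
The 1 extra day is Monday — none qualify.
Total: 21 + 0 = 21.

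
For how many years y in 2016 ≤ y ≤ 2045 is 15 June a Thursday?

5

Day of week of June 15 in each year:
2016: Wed, 2017: Thu ✓, 2018: Fri, 2019: Sat, 2020: Mon, 2021: Tue, 2022: Wed, 2023: Thu ✓, 2024: Sat, 2025: Sun, 2026: Mon, 2027: Tue, 2028: Thu ✓, 2029: Fri, 2030: Sat, 2031: Sun, 2032: Tue, 2033: Wed, 2034: Thu ✓, 2035: Fri, 2036: Sun, 2037: Mon, 2038: Tue, 2039: Wed, 2040: Fri, 2041: Sat, 2042: Sun, 2043: Mon, 2044: Wed, 2045: Thu ✓
Thursdays: 2017, 2023, 2028, 2034, 2045.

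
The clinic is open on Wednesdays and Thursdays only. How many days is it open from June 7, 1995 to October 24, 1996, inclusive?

146

June 7, 1995 is a Wednesday.
The range spans 506 days (inclusive of both endpoints).
506 = 7 × 72 + 2, so there are 72 full weeks plus 2 extra days.
Each full week contributes 2 days from the set (Wed, Thu): 72 × 2 = 144.
The 2 extra days are Wed, Thu — 2 of them qualify.
Total: 144 + 2 = 146.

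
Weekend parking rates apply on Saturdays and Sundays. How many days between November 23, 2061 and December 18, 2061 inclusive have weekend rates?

November 23, 2061 is a Wednesday.
From November 23, 2061 to December 18, 2061 is 26 days inclusive.
26 = 7 × 3 + 5, so there are 3 full weeks plus 5 extra days.
Each full week contributes 2 weekend days (Sat, Sun): 3 × 2 = 6.
The 5 extra days are Wednesday, Thursday, Friday, Saturday, Sunday — 2 of them qualify.
Total: 6 + 2 = 8.

8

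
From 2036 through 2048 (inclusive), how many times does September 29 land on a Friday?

1

Day of week of September 29 in each year:
2036: Mon, 2037: Tue, 2038: Wed, 2039: Thu, 2040: Sat, 2041: Sun, 2042: Mon, 2043: Tue, 2044: Thu, 2045: Fri ✓, 2046: Sat, 2047: Sun, 2048: Tue
Fridays: 2045.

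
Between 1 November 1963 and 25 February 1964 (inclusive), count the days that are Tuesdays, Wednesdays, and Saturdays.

1 November 1963 is a Friday.
The range spans 117 days (inclusive of both endpoints).
117 = 7 × 16 + 5, so there are 16 full weeks plus 5 extra days.
Each full week contributes 3 days from the set (Tue, Wed, Sat): 16 × 3 = 48.
The 5 extra days are Fri, Sat, Sun, Mon, Tue — 2 of them qualify.
Total: 48 + 2 = 50.

50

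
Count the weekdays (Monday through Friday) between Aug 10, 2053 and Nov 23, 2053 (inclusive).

Aug 10, 2053 is a Sunday.
The range spans 106 days (inclusive of both endpoints).
106 = 7 × 15 + 1, so there are 15 full weeks plus 1 extra day.
Each full week contributes 5 weekdays (Mon–Fri): 15 × 5 = 75.
The 1 extra day is Sun — none qualify.
Total: 75 + 0 = 75.

75 weekdays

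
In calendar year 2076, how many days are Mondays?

52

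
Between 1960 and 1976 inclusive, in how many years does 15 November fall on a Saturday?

Day of week of November 15 in each year:
1960: Tue, 1961: Wed, 1962: Thu, 1963: Fri, 1964: Sun, 1965: Mon, 1966: Tue, 1967: Wed, 1968: Fri, 1969: Sat ✓, 1970: Sun, 1971: Mon, 1972: Wed, 1973: Thu, 1974: Fri, 1975: Sat ✓, 1976: Mon
Saturdays: 1969, 1975.

2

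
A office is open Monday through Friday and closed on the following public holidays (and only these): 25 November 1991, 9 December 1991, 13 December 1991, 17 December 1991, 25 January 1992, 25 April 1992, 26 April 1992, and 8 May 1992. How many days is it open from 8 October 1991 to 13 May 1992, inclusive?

8 October 1991 is a Tuesday.
From 8 October 1991 to 13 May 1992 is 219 days inclusive.
219 = 7 × 31 + 2, so there are 31 full weeks plus 2 extra days.
Each full week contributes 5 weekdays (Mon–Fri): 31 × 5 = 155.
The 2 extra days are Tue, Wed — 2 of them qualify.
Total: 155 + 2 = 157.
Holidays: 25 November 1991 (Mon); 9 December 1991 (Mon); 13 December 1991 (Fri); 17 December 1991 (Tue); 25 January 1992 (Sat); 25 April 1992 (Sat); 26 April 1992 (Sun); 8 May 1992 (Fri).
5 of the 8 holidays fall on weekdays; the rest are weekends and were already excluded.
Business days: 157 − 5 = 152.

152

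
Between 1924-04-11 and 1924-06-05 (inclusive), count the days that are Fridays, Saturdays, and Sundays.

1924-04-11 is a Friday.
That's 56 days from start to end, counting both.
56 = 7 × 8, so the span is exactly 8 full weeks.
Each full week contributes 3 days from the set (Fri, Sat, Sun): 8 × 3 = 24.
Total: 24.

24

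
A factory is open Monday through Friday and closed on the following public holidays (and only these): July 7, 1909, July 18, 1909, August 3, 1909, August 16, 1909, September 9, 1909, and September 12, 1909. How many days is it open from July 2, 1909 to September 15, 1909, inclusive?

50 working days

July 2, 1909 is a Friday.
That's 76 days from start to end, counting both.
76 = 7 × 10 + 6, so there are 10 full weeks plus 6 extra days.
Each full week contributes 5 weekdays (Mon–Fri): 10 × 5 = 50.
The 6 extra days are Friday, Saturday, Sunday, Monday, Tuesday, Wednesday — 4 of them qualify.
Total: 50 + 4 = 54.
Holidays: July 7, 1909 (Wed); July 18, 1909 (Sun); August 3, 1909 (Tue); August 16, 1909 (Mon); September 9, 1909 (Thu); September 12, 1909 (Sun).
4 of the 6 holidays fall on weekdays; the rest are weekends and were already excluded.
Business days: 54 − 4 = 50.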